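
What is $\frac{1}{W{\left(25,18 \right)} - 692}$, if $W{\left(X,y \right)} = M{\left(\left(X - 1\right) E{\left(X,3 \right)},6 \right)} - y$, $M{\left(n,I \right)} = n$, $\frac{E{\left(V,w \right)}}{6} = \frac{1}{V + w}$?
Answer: $- \frac{7}{4934} \approx -0.0014187$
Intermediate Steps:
$E{\left(V,w \right)} = \frac{6}{V + w}$
$W{\left(X,y \right)} = - y + \frac{6 \left(-1 + X\right)}{3 + X}$ ($W{\left(X,y \right)} = \left(X - 1\right) \frac{6}{X + 3} - y = \left(-1 + X\right) \frac{6}{3 + X} - y = \frac{6 \left(-1 + X\right)}{3 + X} - y = - y + \frac{6 \left(-1 + X\right)}{3 + X}$)
$\frac{1}{W{\left(25,18 \right)} - 692} = \frac{1}{\frac{-6 + 6 \cdot 25 - 18 \left(3 + 25\right)}{3 + 25} - 692} = \frac{1}{\frac{-6 + 150 - 18 \cdot 28}{28} - 692} = \frac{1}{\frac{-6 + 150 - 504}{28} - 692} = \frac{1}{\frac{1}{28} \left(-360\right) - 692} = \frac{1}{- \frac{90}{7} - 692} = \frac{1}{- \frac{4934}{7}} = - \frac{7}{4934}$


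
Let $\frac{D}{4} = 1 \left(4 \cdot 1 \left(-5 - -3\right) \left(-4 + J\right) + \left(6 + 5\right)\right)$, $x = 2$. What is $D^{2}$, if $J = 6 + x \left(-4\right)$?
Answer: $55696$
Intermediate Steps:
$J = -2$ ($J = 6 + 2 \left(-4\right) = 6 - 8 = -2$)
$D = 236$ ($D = 4 \cdot 1 \left(4 \cdot 1 \left(-5 - -3\right) \left(-4 - 2\right) + \left(6 + 5\right)\right) = 4 \cdot 1 \left(4 \left(-5 + 3\right) \left(-6\right) + 11\right) = 4 \cdot 1 \left(4 \left(-2\right) \left(-6\right) + 11\right) = 4 \cdot 1 \left(\left(-8\right) \left(-6\right) + 11\right) = 4 \cdot 1 \left(48 + 11\right) = 4 \cdot 1 \cdot 59 = 4 \cdot 59 = 236$)
$D^{2} = 236^{2} = 55696$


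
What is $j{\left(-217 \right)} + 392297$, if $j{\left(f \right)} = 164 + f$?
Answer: $392244$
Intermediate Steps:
$j{\left(-217 \right)} + 392297 = \left(164 - 217\right) + 392297 = -53 + 392297 = 392244$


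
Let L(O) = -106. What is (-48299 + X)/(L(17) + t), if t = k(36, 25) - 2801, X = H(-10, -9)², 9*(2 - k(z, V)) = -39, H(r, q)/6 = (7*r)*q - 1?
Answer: -42584331/8702 ≈ -4893.6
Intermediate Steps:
H(r, q) = -6 + 42*q*r (H(r, q) = 6*((7*r)*q - 1) = 6*(7*q*r - 1) = 6*(-1 + 7*q*r) = -6 + 42*q*r)
k(z, V) = 19/3 (k(z, V) = 2 - ⅑*(-39) = 2 + 13/3 = 19/3)
X = 14243076 (X = (-6 + 42*(-9)*(-10))² = (-6 + 3780)² = 3774² = 14243076)
t = -8384/3 (t = 19/3 - 2801 = -8384/3 ≈ -2794.7)
(-48299 + X)/(L(17) + t) = (-48299 + 14243076)/(-106 - 8384/3) = 14194777/(-8702/3) = 14194777*(-3/8702) = -42584331/8702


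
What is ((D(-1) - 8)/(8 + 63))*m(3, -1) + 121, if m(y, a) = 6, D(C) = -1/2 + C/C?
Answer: 8546/71 ≈ 120.37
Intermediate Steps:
D(C) = ½ (D(C) = -1*½ + 1 = -½ + 1 = ½)
((D(-1) - 8)/(8 + 63))*m(3, -1) + 121 = ((½ - 8)/(8 + 63))*6 + 121 = -15/2/71*6 + 121 = -15/2*1/71*6 + 121 = -15/142*6 + 121 = -45/71 + 121 = 8546/71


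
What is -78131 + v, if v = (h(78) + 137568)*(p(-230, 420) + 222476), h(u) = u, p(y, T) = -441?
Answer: 30562151479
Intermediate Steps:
v = 30562229610 (v = (78 + 137568)*(-441 + 222476) = 137646*222035 = 30562229610)
-78131 + v = -78131 + 30562229610 = 30562151479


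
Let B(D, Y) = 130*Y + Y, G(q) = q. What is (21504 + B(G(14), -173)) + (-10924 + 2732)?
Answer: -9351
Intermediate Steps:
B(D, Y) = 131*Y
(21504 + B(G(14), -173)) + (-10924 + 2732) = (21504 + 131*(-173)) + (-10924 + 2732) = (21504 - 22663) - 8192 = -1159 - 8192 = -9351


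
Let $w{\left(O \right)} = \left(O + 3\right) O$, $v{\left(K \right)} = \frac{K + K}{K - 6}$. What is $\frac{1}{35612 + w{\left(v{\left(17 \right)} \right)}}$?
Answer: $\frac{121}{4311330} \approx 2.8066 \cdot 10^{-5}$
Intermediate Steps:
$v{\left(K \right)} = \frac{2 K}{-6 + K}$
$w{\left(O \right)} = O \left(3 + O\right)$ ($w{\left(O \right)} = \left(3 + O\right) O = O \left(3 + O\right)$)
$\frac{1}{35612 + w{\left(v{\left(17 \right)} \right)}} = \frac{1}{35612 + 2 \cdot 17 \frac{1}{-6 + 17} \left(3 + 2 \cdot 17 \frac{1}{-6 + 17}\right)} = \frac{1}{35612 + 2 \cdot 17 \cdot \frac{1}{11} \left(3 + 2 \cdot 17 \cdot \frac{1}{11}\right)} = \frac{1}{35612 + \frac{34 \left(3 + \frac{34}{11}\right)}{11}} = \frac{1}{35612 + \frac{34}{11} \cdot \frac{67}{11}} = \frac{1}{35612 + \frac{2278}{121}} = \frac{1}{\frac{4311330}{121}} = \frac{121}{4311330}$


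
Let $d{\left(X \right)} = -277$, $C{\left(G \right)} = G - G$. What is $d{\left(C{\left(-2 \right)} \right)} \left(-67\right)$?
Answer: $18559$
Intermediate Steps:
$C{\left(G \right)} = 0$
$d{\left(C{\left(-2 \right)} \right)} \left(-67\right) = \left(-277\right) \left(-67\right) = 18559$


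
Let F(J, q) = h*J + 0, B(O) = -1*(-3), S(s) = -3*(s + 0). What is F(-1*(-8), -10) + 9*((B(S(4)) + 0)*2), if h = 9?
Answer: 126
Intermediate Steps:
S(s) = -3*s
B(O) = 3
F(J, q) = 9*J (F(J, q) = 9*J + 0 = 9*J)
F(-1*(-8), -10) + 9*((B(S(4)) + 0)*2) = 9*(-1*(-8)) + 9*((3 + 0)*2) = 9*8 + 9*(3*2) = 72 + 9*6 = 72 + 54 = 126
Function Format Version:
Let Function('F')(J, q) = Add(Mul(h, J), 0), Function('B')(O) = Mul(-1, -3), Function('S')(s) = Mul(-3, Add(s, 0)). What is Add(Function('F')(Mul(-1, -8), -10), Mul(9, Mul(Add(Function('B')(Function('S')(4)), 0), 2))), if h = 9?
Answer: 126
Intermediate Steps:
Function('S')(s) = Mul(-3, s)
Function('B')(O) = 3
Function('F')(J, q) = Mul(9, J) (Function('F')(J, q) = Add(Mul(9, J), 0) = Mul(9, J))
Add(Function('F')(Mul(-1, -8), -10), Mul(9, Mul(Add(Function('B')(Function('S')(4)), 0), 2))) = Add(Mul(9, Mul(-1, -8)), Mul(9, Mul(Add(3, 0), 2))) = Add(Mul(9, 8), Mul(9, Mul(3, 2))) = Add(72, Mul(9, 6)) = Add(72, 54) = 126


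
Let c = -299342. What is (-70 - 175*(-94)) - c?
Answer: 315722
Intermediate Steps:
(-70 - 175*(-94)) - c = (-70 - 175*(-94)) - 1*(-299342) = (-70 + 16450) + 299342 = 16380 + 299342 = 315722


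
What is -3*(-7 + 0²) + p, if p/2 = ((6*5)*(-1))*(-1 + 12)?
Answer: -639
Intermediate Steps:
p = -660 (p = 2*(((6*5)*(-1))*(-1 + 12)) = 2*((30*(-1))*11) = 2*(-30*11) = 2*(-330) = -660)
-3*(-7 + 0²) + p = -3*(-7 + 0²) - 660 = -3*(-7 + 0) - 660 = -3*(-7) - 660 = 21 - 660 = -639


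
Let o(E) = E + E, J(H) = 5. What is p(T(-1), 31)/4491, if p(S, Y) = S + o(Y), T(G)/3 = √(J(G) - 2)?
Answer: 62/4491 + √3/1497 ≈ 0.014962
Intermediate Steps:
o(E) = 2*E
T(G) = 3*√3 (T(G) = 3*√(5 - 2) = 3*√3)
p(S, Y) = S + 2*Y
p(T(-1), 31)/4491 = (3*√3 + 2*31)/4491 = (3*√3 + 62)*(1/4491) = (62 + 3*√3)*(1/4491) = 62/4491 + √3/1497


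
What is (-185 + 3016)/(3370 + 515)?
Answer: 2831/3885 ≈ 0.72870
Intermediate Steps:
(-185 + 3016)/(3370 + 515) = 2831/3885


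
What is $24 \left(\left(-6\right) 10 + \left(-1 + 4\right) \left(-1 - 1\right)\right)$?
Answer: $-1584$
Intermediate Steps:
$24 \left(\left(-6\right) 10 + \left(-1 + 4\right) \left(-1 - 1\right)\right) = 24 \left(-60 + 3 \left(-2\right)\right) = 24 \left(-60 - 6\right) = 24 \left(-66\right) = -1584$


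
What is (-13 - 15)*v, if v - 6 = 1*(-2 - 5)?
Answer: 28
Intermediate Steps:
v = -1 (v = 6 + 1*(-2 - 5) = 6 + 1*(-7) = 6 - 7 = -1)
(-13 - 15)*v = (-13 - 15)*(-1) = -28*(-1) = 28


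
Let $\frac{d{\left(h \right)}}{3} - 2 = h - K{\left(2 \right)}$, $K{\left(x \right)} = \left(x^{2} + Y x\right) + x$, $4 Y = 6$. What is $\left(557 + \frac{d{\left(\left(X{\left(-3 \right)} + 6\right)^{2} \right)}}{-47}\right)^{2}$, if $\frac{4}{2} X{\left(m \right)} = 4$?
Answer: $\frac{676416064}{2209} \approx 3.0621 \cdot 10^{5}$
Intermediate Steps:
$Y = \frac{3}{2}$ ($Y = \frac{1}{4} \cdot 6 = \frac{3}{2} \approx 1.5$)
$K{\left(x \right)} = x^{2} + \frac{5 x}{2}$ ($K{\left(x \right)} = \left(x^{2} + \frac{3 x}{2}\right) + x = x^{2} + \frac{5 x}{2}$)
$X{\left(m \right)} = 2$ ($X{\left(m \right)} = \frac{1}{2} \cdot 4 = 2$)
$d{\left(h \right)} = -21 + 3 h$ ($d{\left(h \right)} = 6 + 3 \left(h - \frac{1}{2} \cdot 2 \left(5 + 2 \cdot 2\right)\right) = 6 + 3 \left(h - \frac{1}{2} \cdot 2 \left(5 + 4\right)\right) = 6 + 3 \left(h - \frac{1}{2} \cdot 2 \cdot 9\right) = 6 + 3 \left(h - 9\right) = 6 + 3 \left(-9 + h\right) = 6 + \left(-27 + 3 h\right) = -21 + 3 h$)
$\left(557 + \frac{d{\left(\left(X{\left(-3 \right)} + 6\right)^{2} \right)}}{-47}\right)^{2} = \left(557 + \frac{-21 + 3 \left(2 + 6\right)^{2}}{-47}\right)^{2} = \left(557 - \frac{-21 + 3 \cdot 8^{2}}{47}\right)^{2} = \left(557 - \frac{-21 + 3 \cdot 64}{47}\right)^{2} = \left(557 - \frac{-21 + 192}{47}\right)^{2} = \left(557 - \frac{171}{47}\right)^{2} = \left(\frac{26008}{47}\right)^{2} = \frac{676416064}{2209}$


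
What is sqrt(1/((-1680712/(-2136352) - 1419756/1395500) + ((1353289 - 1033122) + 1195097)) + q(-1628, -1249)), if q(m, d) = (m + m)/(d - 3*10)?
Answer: 2*sqrt(20748031013209479994870519273920115373111)/180555805779575493961 ≈ 1.5955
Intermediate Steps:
q(m, d) = 2*m/(-30 + d) (q(m, d) = (2*m)/(d - 30) = (2*m)/(-30 + d) = 2*m/(-30 + d))
sqrt(1/((-1680712/(-2136352) - 1419756/1395500) + ((1353289 - 1033122) + 1195097)) + q(-1628, -1249)) = sqrt(1/((-1680712/(-2136352) - 1419756/1395500) + ((1353289 - 1033122) + 1195097)) + 2*(-1628)/(-30 - 1249)) = sqrt(1/((-1680712*(-1/2136352) - 1419756*1/1395500) + (320167 + 1195097)) + 2*(-1628)/(-1279)) = sqrt(1/((210089/267044 - 354939/348875) + 1515264) + 2*(-1628)*(-1/1279)) = sqrt(1/(-21489530441/93164975500 + 1515264) + 3256/1279) = sqrt(1/(141169511946501559/93164975500) + 3256/1279) = sqrt(93164975500/141169511946501559 + 3256/1279) = sqrt(459648050055812740604/180555805779575493961) = 2*sqrt(20748031013209479994870519273920115373111)/180555805779575493961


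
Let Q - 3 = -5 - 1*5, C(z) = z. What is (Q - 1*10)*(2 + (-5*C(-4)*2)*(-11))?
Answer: 7446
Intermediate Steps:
Q = -7 (Q = 3 + (-5 - 1*5) = 3 + (-5 - 5) = 3 - 10 = -7)
(Q - 1*10)*(2 + (-5*C(-4)*2)*(-11)) = (-7 - 1*10)*(2 + (-5*(-4)*2)*(-11)) = (-7 - 10)*(2 + (20*2)*(-11)) = -17*(2 + 40*(-11)) = -17*(2 - 440) = -17*(-438) = 7446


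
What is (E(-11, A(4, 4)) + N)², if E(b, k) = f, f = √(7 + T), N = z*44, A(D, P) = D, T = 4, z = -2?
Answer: (88 - √11)² ≈ 7171.3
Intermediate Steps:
N = -88 (N = -2*44 = -88)
f = √11 (f = √(7 + 4) = √11 ≈ 3.3166)
E(b, k) = √11
(E(-11, A(4, 4)) + N)² = (√11 - 88)² = (-88 + √11)²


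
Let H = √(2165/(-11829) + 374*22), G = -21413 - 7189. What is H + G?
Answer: -28602 + √1151279273163/11829 ≈ -28511.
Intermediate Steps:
G = -28602
H = √1151279273163/11829 (H = √(2165*(-1/11829) + 8228) = √(-2165/11829 + 8228) = √(97326847/11829) = √1151279273163/11829 ≈ 90.707)
H + G = √1151279273163/11829 - 28602 = -28602 + √1151279273163/11829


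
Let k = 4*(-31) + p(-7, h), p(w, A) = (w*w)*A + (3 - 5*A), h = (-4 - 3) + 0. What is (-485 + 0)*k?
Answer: 208065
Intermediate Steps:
h = -7 (h = -7 + 0 = -7)
p(w, A) = 3 - 5*A + A*w² (p(w, A) = w²*A + (3 - 5*A) = A*w² + (3 - 5*A) = 3 - 5*A + A*w²)
k = -429 (k = 4*(-31) + (3 - 5*(-7) - 7*(-7)²) = -124 + (3 + 35 - 7*49) = -124 + (3 + 35 - 343) = -124 - 305 = -429)
(-485 + 0)*k = (-485 + 0)*(-429) = -485*(-429) = 208065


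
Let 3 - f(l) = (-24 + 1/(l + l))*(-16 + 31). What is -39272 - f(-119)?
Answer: -9433145/238 ≈ -39635.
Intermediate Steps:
f(l) = 363 - 15/(2*l) (f(l) = 3 - (-24 + 1/(l + l))*(-16 + 31) = 3 - (-24 + 1/(2*l))*15 = 3 - (-360 + 15/(2*l)) = 3 + (360 - 15/(2*l)) = 363 - 15/(2*l))
-39272 - f(-119) = -39272 - (363 - 15/2/(-119)) = -39272 - (363 - 15/2*(-1/119)) = -39272 - (363 + 15/238) = -39272 - 1*86409/238 = -39272 - 86409/238 = -9433145/238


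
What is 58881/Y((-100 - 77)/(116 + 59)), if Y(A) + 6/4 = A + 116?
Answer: 20608350/39721 ≈ 518.83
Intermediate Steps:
Y(A) = 229/2 + A (Y(A) = -3/2 + (A + 116) = -3/2 + (116 + A) = 229/2 + A)
58881/Y((-100 - 77)/(116 + 59)) = 58881/(229/2 + (-100 - 77)/(116 + 59)) = 58881/(229/2 - 177/175) = 58881/(39721/350) = 58881*(350/39721) = 20608350/39721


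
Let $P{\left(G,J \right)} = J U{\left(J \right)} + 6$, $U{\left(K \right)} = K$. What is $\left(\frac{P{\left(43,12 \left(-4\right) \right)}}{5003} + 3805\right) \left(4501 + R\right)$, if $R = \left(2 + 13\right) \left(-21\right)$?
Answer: $\frac{79696102850}{5003} \approx 1.593 \cdot 10^{7}$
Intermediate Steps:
$R = -315$ ($R = 15 \left(-21\right) = -315$)
$P{\left(G,J \right)} = 6 + J^{2}$ ($P{\left(G,J \right)} = J J + 6 = J^{2} + 6 = 6 + J^{2}$)
$\left(\frac{P{\left(43,12 \left(-4\right) \right)}}{5003} + 3805\right) \left(4501 + R\right) = \left(\frac{6 + \left(12 \left(-4\right)\right)^{2}}{5003} + 3805\right) \left(4501 - 315\right) = \left(\left(6 + \left(-48\right)^{2}\right) \frac{1}{5003} + 3805\right) 4186 = \left(\left(6 + 2304\right) \frac{1}{5003} + 3805\right) 4186 = \left(2310 \cdot \frac{1}{5003} + 3805\right) 4186 = \left(\frac{2310}{5003} + 3805\right) 4186 = \frac{19038725}{5003} \cdot 4186 = \frac{79696102850}{5003}$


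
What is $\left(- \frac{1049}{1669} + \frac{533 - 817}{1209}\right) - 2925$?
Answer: $- \frac{5903868662}{2017821} \approx -2925.9$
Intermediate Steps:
$\left(- \frac{1049}{1669} + \frac{533 - 817}{1209}\right) - 2925 = \left(\left(-1049\right) \frac{1}{1669} + \left(533 - 817\right) \frac{1}{1209}\right) - 2925 = \left(- \frac{1049}{1669} - \frac{284}{1209}\right) - 2925 = - \frac{1742237}{2017821} - 2925 = - \frac{5903868662}{2017821}$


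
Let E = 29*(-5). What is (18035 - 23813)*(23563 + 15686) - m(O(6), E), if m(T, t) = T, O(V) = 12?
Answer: -226780734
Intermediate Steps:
E = -145
(18035 - 23813)*(23563 + 15686) - m(O(6), E) = (18035 - 23813)*(23563 + 15686) - 1*12 = -5778*39249 - 12 = -226780722 - 12 = -226780734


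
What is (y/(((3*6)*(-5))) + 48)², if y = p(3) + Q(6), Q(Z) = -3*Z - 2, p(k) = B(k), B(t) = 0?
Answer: 188356/81 ≈ 2325.4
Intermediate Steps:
p(k) = 0
Q(Z) = -2 - 3*Z
y = -20 (y = 0 + (-2 - 3*6) = 0 + (-2 - 18) = 0 - 20 = -20)
(y/(((3*6)*(-5))) + 48)² = (-20/((3*6)*(-5)) + 48)² = (-20/(18*(-5)) + 48)² = (-20/(-90) + 48)² = (-20*(-1/90) + 48)² = (2/9 + 48)² = (434/9)² = 188356/81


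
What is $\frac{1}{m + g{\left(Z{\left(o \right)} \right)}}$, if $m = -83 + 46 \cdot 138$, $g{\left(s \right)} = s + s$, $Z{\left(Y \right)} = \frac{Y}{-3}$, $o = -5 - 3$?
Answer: $\frac{3}{18811} \approx 0.00015948$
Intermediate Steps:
$o = -8$
$Z{\left(Y \right)} = - \frac{Y}{3}$ ($Z{\left(Y \right)} = Y \left(- \frac{1}{3}\right) = - \frac{Y}{3}$)
$g{\left(s \right)} = 2 s$
$m = 6265$ ($m = -83 + 6348 = 6265$)
$\frac{1}{m + g{\left(Z{\left(o \right)} \right)}} = \frac{1}{6265 + 2 \left(\left(- \frac{1}{3}\right) \left(-8\right)\right)} = \frac{1}{6265 + 2 \cdot \frac{8}{3}} = \frac{1}{6265 + \frac{16}{3}} = \frac{1}{\frac{18811}{3}} = \frac{3}{18811}$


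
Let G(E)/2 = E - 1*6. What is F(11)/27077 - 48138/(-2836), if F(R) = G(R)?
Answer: 651730493/38395186 ≈ 16.974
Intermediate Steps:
G(E) = -12 + 2*E (G(E) = 2*(E - 1*6) = 2*(E - 6) = 2*(-6 + E) = -12 + 2*E)
F(R) = -12 + 2*R
F(11)/27077 - 48138/(-2836) = (-12 + 2*11)/27077 - 48138/(-2836) = (-12 + 22)*(1/27077) - 48138*(-1/2836) = 10*(1/27077) + 24069/1418 = 10/27077 + 24069/1418 = 651730493/38395186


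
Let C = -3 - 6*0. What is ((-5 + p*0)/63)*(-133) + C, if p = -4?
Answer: 68/9 ≈ 7.5556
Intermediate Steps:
C = -3 (C = -3 + 0 = -3)
((-5 + p*0)/63)*(-133) + C = ((-5 - 4*0)/63)*(-133) - 3 = ((-5 + 0)*(1/63))*(-133) - 3 = -5*1/63*(-133) - 3 = -5/63*(-133) - 3 = 95/9 - 3 = 68/9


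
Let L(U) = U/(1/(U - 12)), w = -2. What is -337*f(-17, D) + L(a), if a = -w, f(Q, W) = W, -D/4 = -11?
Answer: -14848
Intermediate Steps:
D = 44 (D = -4*(-11) = 44)
a = 2 (a = -1*(-2) = 2)
L(U) = U*(-12 + U) (L(U) = U/(1/(-12 + U)) = U*(-12 + U))
-337*f(-17, D) + L(a) = -337*44 + 2*(-12 + 2) = -14828 + 2*(-10) = -14828 - 20 = -14848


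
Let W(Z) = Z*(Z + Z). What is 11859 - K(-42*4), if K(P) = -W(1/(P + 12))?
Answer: 144300313/12168 ≈ 11859.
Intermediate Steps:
W(Z) = 2*Z² (W(Z) = Z*(2*Z) = 2*Z²)
K(P) = -2/(12 + P)² (K(P) = -2*(1/(P + 12))² = -2*(1/(12 + P))² = -2/(12 + P)²)
11859 - K(-42*4) = 11859 - (-2)/(12 - 42*4)² = 11859 - (-2)/(12 - 168)² = 11859 - (-2)/(-156)² = 11859 - (-2)/24336 = 11859 - 1*(-1/12168) = 11859 + 1/12168 = 144300313/12168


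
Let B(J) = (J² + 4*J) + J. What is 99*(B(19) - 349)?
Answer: 10593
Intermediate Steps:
B(J) = J² + 5*J
99*(B(19) - 349) = 99*(19*(5 + 19) - 349) = 99*(19*24 - 349) = 99*(456 - 349) = 99*107 = 10593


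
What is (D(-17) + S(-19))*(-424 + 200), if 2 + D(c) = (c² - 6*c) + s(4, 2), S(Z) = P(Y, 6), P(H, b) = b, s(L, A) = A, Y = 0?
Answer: -88928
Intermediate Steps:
S(Z) = 6
D(c) = c² - 6*c (D(c) = -2 + ((c² - 6*c) + 2) = -2 + (2 + c² - 6*c) = c² - 6*c)
(D(-17) + S(-19))*(-424 + 200) = (-17*(-6 - 17) + 6)*(-424 + 200) = (-17*(-23) + 6)*(-224) = (391 + 6)*(-224) = 397*(-224) = -88928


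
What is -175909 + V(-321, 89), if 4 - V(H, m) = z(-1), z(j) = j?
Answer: -175904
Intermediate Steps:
V(H, m) = 5 (V(H, m) = 4 - 1*(-1) = 4 + 1 = 5)
-175909 + V(-321, 89) = -175909 + 5 = -175904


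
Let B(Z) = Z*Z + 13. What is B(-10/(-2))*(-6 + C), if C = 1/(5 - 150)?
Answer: -33098/145 ≈ -228.26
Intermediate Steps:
B(Z) = 13 + Z² (B(Z) = Z² + 13 = 13 + Z²)
C = -1/145 (C = 1/(-145) = -1/145 ≈ -0.0068966)
B(-10/(-2))*(-6 + C) = (13 + (-10/(-2))²)*(-6 - 1/145) = (13 + (-10*(-½))²)*(-871/145) = (13 + 5²)*(-871/145) = (13 + 25)*(-871/145) = 38*(-871/145) = -33098/145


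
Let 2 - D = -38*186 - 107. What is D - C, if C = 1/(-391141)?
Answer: 2807218958/391141 ≈ 7177.0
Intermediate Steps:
C = -1/391141 ≈ -2.5566e-6
D = 7177 (D = 2 - (-38*186 - 107) = 2 - (-7068 - 107) = 2 - 1*(-7175) = 2 + 7175 = 7177)
D - C = 7177 - 1*(-1/391141) = 7177 + 1/391141 = 2807218958/391141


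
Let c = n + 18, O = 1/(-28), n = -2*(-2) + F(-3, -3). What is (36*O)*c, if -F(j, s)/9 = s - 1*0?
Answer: -63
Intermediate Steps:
F(j, s) = -9*s (F(j, s) = -9*(s - 1*0) = -9*(s + 0) = -9*s)
n = 31 (n = -2*(-2) - 9*(-3) = 4 + 27 = 31)
O = -1/28 ≈ -0.035714
c = 49 (c = 31 + 18 = 49)
(36*O)*c = (36*(-1/28))*49 = -9/7*49 = -63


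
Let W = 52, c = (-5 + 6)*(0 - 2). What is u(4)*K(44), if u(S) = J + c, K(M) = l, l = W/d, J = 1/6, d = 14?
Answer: -143/21 ≈ -6.8095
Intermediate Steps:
c = -2 (c = 1*(-2) = -2)
J = 1/6 ≈ 0.16667
l = 26/7 (l = 52/14 = 52*(1/14) = 26/7 ≈ 3.7143)
K(M) = 26/7
u(S) = -11/6 (u(S) = 1/6 - 2 = -11/6)
u(4)*K(44) = -11/6*26/7 = -143/21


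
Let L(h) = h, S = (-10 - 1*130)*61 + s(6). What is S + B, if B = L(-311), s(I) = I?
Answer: -8845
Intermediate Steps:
S = -8534 (S = (-10 - 1*130)*61 + 6 = (-10 - 130)*61 + 6 = -140*61 + 6 = -8540 + 6 = -8534)
B = -311
S + B = -8534 - 311 = -8845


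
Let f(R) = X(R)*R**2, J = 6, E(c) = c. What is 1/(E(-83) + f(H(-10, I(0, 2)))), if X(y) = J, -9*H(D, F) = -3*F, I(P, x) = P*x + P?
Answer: -1/83 ≈ -0.012048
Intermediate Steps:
I(P, x) = P + P*x
H(D, F) = F/3 (H(D, F) = -(-1)*F/3 = F/3)
X(y) = 6
f(R) = 6*R**2
1/(E(-83) + f(H(-10, I(0, 2)))) = 1/(-83 + 6*((0*(1 + 2))/3)**2) = 1/(-83 + 6*((0*3)/3)**2) = 1/(-83 + 6*((1/3)*0)**2) = 1/(-83 + 6*0**2) = 1/(-83 + 6*0) = 1/(-83 + 0) = 1/(-83) = -1/83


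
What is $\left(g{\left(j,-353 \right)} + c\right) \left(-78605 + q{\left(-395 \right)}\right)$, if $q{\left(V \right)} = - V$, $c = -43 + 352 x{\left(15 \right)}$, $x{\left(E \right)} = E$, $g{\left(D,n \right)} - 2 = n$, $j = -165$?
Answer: $-382134060$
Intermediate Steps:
$g{\left(D,n \right)} = 2 + n$
$c = 5237$ ($c = -43 + 352 \cdot 15 = -43 + 5280 = 5237$)
$\left(g{\left(j,-353 \right)} + c\right) \left(-78605 + q{\left(-395 \right)}\right) = \left(\left(2 - 353\right) + 5237\right) \left(-78605 - -395\right) = \left(-351 + 5237\right) \left(-78605 + 395\right) = 4886 \left(-78210\right) = -382134060$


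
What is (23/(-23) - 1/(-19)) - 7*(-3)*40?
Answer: 15942/19 ≈ 839.05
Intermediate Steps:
(23/(-23) - 1/(-19)) - 7*(-3)*40 = (23*(-1/23) - 1*(-1/19)) + 21*40 = (-1 + 1/19) + 840 = -18/19 + 840 = 15942/19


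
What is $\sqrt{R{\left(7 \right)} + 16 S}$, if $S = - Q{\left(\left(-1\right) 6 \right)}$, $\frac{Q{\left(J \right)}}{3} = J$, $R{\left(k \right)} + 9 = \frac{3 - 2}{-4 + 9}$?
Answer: $\frac{2 \sqrt{1745}}{5} \approx 16.709$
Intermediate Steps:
$R{\left(k \right)} = - \frac{44}{5}$ ($R{\left(k \right)} = -9 + \frac{3 - 2}{-4 + 9} = -9 + 1 \cdot \frac{1}{5} = -9 + \frac{1}{5} = - \frac{44}{5}$)
$Q{\left(J \right)} = 3 J$
$S = 18$ ($S = - 3 \left(\left(-1\right) 6\right) = - 3 \left(-6\right) = \left(-1\right) \left(-18\right) = 18$)
$\sqrt{R{\left(7 \right)} + 16 S} = \sqrt{- \frac{44}{5} + 16 \cdot 18} = \sqrt{- \frac{44}{5} + 288} = \sqrt{\frac{1396}{5}} = \frac{2 \sqrt{1745}}{5}$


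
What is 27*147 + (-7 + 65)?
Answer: 4027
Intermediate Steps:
27*147 + (-7 + 65) = 3969 + 58 = 4027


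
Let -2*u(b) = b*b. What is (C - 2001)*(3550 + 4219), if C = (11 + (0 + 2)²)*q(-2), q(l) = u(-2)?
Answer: -15778839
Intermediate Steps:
u(b) = -b²/2 (u(b) = -b*b/2 = -b²/2)
q(l) = -2 (q(l) = -½*(-2)² = -½*4 = -2)
C = -30 (C = (11 + (0 + 2)²)*(-2) = (11 + 2²)*(-2) = (11 + 4)*(-2) = 15*(-2) = -30)
(C - 2001)*(3550 + 4219) = (-30 - 2001)*(3550 + 4219) = -2031*7769 = -15778839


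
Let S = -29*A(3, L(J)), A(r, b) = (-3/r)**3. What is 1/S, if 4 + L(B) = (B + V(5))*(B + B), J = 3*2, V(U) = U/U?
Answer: 1/29 ≈ 0.034483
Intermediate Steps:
V(U) = 1
J = 6
L(B) = -4 + 2*B*(1 + B) (L(B) = -4 + (B + 1)*(B + B) = -4 + (1 + B)*(2*B) = -4 + 2*B*(1 + B))
A(r, b) = -27/r**3
S = 29 (S = -(-783)/3**3 = -(-783)/27 = -29*(-1) = 29)
1/S = 1/29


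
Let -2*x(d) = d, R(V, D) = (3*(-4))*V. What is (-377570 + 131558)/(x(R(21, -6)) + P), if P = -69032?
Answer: 123006/34453 ≈ 3.5703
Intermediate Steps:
R(V, D) = -12*V
x(d) = -d/2
(-377570 + 131558)/(x(R(21, -6)) + P) = (-377570 + 131558)/(-(-6)*21 - 69032) = -246012/(-½*(-252) - 69032) = -246012/(126 - 69032) = -246012/(-68906) = -246012*(-1/68906) = 123006/34453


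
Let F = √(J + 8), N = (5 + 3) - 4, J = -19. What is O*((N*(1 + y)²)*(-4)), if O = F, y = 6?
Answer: -784*I*√11 ≈ -2600.2*I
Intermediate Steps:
N = 4 (N = 8 - 4 = 4)
F = I*√11 (F = √(-19 + 8) = √(-11) = I*√11 ≈ 3.3166*I)
O = I*√11 ≈ 3.3166*I
O*((N*(1 + y)²)*(-4)) = (I*√11)*((4*(1 + 6)²)*(-4)) = (I*√11)*((4*7²)*(-4)) = (I*√11)*((4*49)*(-4)) = (I*√11)*(196*(-4)) = (I*√11)*(-784) = -784*I*√11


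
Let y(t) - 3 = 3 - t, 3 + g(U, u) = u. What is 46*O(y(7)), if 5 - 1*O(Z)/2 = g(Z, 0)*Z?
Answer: 184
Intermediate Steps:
g(U, u) = -3 + u
y(t) = 6 - t (y(t) = 3 + (3 - t) = 6 - t)
O(Z) = 10 + 6*Z (O(Z) = 10 - 2*(-3 + 0)*Z = 10 - (-6)*Z = 10 + 6*Z)
46*O(y(7)) = 46*(10 + 6*(6 - 1*7)) = 46*(10 + 6*(6 - 7)) = 46*(10 + 6*(-1)) = 46*(10 - 6) = 46*4 = 184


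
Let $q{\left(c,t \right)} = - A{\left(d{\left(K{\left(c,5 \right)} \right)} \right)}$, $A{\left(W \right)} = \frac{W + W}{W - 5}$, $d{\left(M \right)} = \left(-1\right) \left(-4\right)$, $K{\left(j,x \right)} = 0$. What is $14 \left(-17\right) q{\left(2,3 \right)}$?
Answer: $-1904$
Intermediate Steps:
$d{\left(M \right)} = 4$
$A{\left(W \right)} = \frac{2 W}{-5 + W}$
$q{\left(c,t \right)} = 8$ ($q{\left(c,t \right)} = - \frac{2 \cdot 4}{-5 + 4} = - \frac{2 \cdot 4}{-1} = - 2 \cdot 4 \left(-1\right) = \left(-1\right) \left(-8\right) = 8$)
$14 \left(-17\right) q{\left(2,3 \right)} = 14 \left(-17\right) 8 = \left(-238\right) 8 = -1904$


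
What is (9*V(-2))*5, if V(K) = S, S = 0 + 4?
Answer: 180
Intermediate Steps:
S = 4
V(K) = 4
(9*V(-2))*5 = (9*4)*5 = 36*5 = 180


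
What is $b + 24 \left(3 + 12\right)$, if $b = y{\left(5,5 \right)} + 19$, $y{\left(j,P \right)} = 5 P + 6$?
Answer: $410$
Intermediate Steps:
$y{\left(j,P \right)} = 6 + 5 P$
$b = 50$ ($b = \left(6 + 5 \cdot 5\right) + 19 = \left(6 + 25\right) + 19 = 31 + 19 = 50$)
$b + 24 \left(3 + 12\right) = 50 + 24 \left(3 + 12\right) = 50 + 24 \cdot 15 = 50 + 360 = 410$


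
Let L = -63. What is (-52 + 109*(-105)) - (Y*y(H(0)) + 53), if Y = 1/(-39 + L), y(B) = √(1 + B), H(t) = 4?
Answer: -11550 + √5/102 ≈ -11550.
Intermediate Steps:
Y = -1/102 (Y = 1/(-39 - 63) = 1/(-102) = -1/102 ≈ -0.0098039)
(-52 + 109*(-105)) - (Y*y(H(0)) + 53) = (-52 + 109*(-105)) - (-√(1 + 4)/102 + 53) = (-52 - 11445) - (-√5/102 + 53) = -11497 - (53 - √5/102) = -11497 + (-53 + √5/102) = -11550 + √5/102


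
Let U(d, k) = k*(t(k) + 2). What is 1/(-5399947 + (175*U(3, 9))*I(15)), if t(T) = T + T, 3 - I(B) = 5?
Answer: -1/5462947 ≈ -1.8305e-7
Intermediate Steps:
I(B) = -2 (I(B) = 3 - 1*5 = 3 - 5 = -2)
t(T) = 2*T
U(d, k) = k*(2 + 2*k) (U(d, k) = k*(2*k + 2) = k*(2 + 2*k))
1/(-5399947 + (175*U(3, 9))*I(15)) = 1/(-5399947 + (175*(2*9*(1 + 9)))*(-2)) = 1/(-5399947 + (175*(2*9*10))*(-2)) = 1/(-5399947 + (175*180)*(-2)) = 1/(-5399947 + 31500*(-2)) = 1/(-5399947 - 63000) = 1/(-5462947) = -1/5462947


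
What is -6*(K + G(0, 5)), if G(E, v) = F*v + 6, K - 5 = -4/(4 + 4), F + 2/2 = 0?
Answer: -33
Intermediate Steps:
F = -1 (F = -1 + 0 = -1)
K = 9/2 (K = 5 - 4/(4 + 4) = 5 - 4/8 = 5 - 4*⅛ = 5 - ½ = 9/2 ≈ 4.5000)
G(E, v) = 6 - v (G(E, v) = -v + 6 = 6 - v)
-6*(K + G(0, 5)) = -6*(9/2 + (6 - 1*5)) = -6*(9/2 + (6 - 5)) = -6*(9/2 + 1) = -6*11/2 = -33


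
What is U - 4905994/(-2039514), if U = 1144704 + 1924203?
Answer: 3129541848596/1019757 ≈ 3.0689e+6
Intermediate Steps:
U = 3068907
U - 4905994/(-2039514) = 3068907 - 4905994/(-2039514) = 3068907 - 4905994*(-1)/2039514 = 3068907 - 1*(-2452997/1019757) = 3068907 + 2452997/1019757 = 3129541848596/1019757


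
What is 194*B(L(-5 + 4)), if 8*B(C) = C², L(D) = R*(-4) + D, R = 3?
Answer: 16393/4 ≈ 4098.3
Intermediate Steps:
L(D) = -12 + D (L(D) = 3*(-4) + D = -12 + D)
B(C) = C²/8
194*B(L(-5 + 4)) = 194*((-12 + (-5 + 4))²/8) = 194*((-12 - 1)²/8) = 194*((⅛)*(-13)²) = 194*((⅛)*169) = 194*(169/8) = 16393/4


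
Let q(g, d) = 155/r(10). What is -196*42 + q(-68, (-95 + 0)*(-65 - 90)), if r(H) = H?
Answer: -16433/2 ≈ -8216.5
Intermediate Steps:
q(g, d) = 31/2 (q(g, d) = 155/10 = 155*(1/10) = 31/2)
-196*42 + q(-68, (-95 + 0)*(-65 - 90)) = -196*42 + 31/2 = -8232 + 31/2 = -16433/2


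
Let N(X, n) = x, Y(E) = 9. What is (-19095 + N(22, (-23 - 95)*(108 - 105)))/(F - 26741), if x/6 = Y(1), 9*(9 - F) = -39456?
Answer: 19041/22348 ≈ 0.85202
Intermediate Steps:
F = 4393 (F = 9 - 1/9*(-39456) = 9 + 4384 = 4393)
x = 54 (x = 6*9 = 54)
N(X, n) = 54
(-19095 + N(22, (-23 - 95)*(108 - 105)))/(F - 26741) = (-19095 + 54)/(4393 - 26741) = -19041/(-22348) = -19041*(-1/22348) = 19041/22348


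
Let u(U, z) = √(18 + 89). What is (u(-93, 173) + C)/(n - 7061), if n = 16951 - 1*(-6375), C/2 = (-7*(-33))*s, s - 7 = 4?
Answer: 5082/16265 + √107/16265 ≈ 0.31309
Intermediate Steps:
s = 11 (s = 7 + 4 = 11)
C = 5082 (C = 2*(-7*(-33)*11) = 2*(231*11) = 2*2541 = 5082)
u(U, z) = √107
n = 23326 (n = 16951 + 6375 = 23326)
(u(-93, 173) + C)/(n - 7061) = (√107 + 5082)/(23326 - 7061) = (5082 + √107)/16265 = (5082 + √107)*(1/16265) = 5082/16265 + √107/16265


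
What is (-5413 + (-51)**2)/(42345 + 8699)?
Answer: -703/12761 ≈ -0.055090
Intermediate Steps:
(-5413 + (-51)**2)/(42345 + 8699) = (-5413 + 2601)/51044 = -2812*1/51044 = -703/12761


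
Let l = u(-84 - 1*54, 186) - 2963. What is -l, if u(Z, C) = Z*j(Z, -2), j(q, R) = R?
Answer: 2687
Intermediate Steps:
u(Z, C) = -2*Z (u(Z, C) = Z*(-2) = -2*Z)
l = -2687 (l = -2*(-84 - 1*54) - 2963 = -2*(-84 - 54) - 2963 = -2*(-138) - 2963 = 276 - 2963 = -2687)
-l = -1*(-2687) = 2687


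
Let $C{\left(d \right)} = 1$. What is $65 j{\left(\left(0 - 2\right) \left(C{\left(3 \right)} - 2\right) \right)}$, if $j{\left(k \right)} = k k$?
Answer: $260$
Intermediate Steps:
$j{\left(k \right)} = k^{2}$
$65 j{\left(\left(0 - 2\right) \left(C{\left(3 \right)} - 2\right) \right)} = 65 \left(\left(0 - 2\right) \left(1 - 2\right)\right)^{2} = 65 \left(\left(-2\right) \left(-1\right)\right)^{2} = 65 \cdot 2^{2} = 65 \cdot 4 = 260$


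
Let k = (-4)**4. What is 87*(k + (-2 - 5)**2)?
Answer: 26535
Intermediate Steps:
k = 256
87*(k + (-2 - 5)**2) = 87*(256 + (-2 - 5)**2) = 87*(256 + (-7)**2) = 87*(256 + 49) = 87*305 = 26535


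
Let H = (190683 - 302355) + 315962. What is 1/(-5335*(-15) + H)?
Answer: 1/284315 ≈ 3.5172e-6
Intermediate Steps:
H = 204290 (H = -111672 + 315962 = 204290)
1/(-5335*(-15) + H) = 1/(-5335*(-15) + 204290) = 1/(80025 + 204290) = 1/284315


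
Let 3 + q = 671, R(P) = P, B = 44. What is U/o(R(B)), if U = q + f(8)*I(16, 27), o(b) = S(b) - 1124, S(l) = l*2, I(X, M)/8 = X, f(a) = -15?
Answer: 313/259 ≈ 1.2085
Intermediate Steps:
I(X, M) = 8*X
q = 668 (q = -3 + 671 = 668)
S(l) = 2*l
o(b) = -1124 + 2*b (o(b) = 2*b - 1124 = -1124 + 2*b)
U = -1252 (U = 668 - 120*16 = 668 - 15*128 = 668 - 1920 = -1252)
U/o(R(B)) = -1252/(-1124 + 2*44) = -1252/(-1124 + 88) = -1252/(-1036) = -1252*(-1/1036) = 313/259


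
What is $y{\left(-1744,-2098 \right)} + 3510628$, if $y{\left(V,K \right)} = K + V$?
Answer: $3506786$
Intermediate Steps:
$y{\left(-1744,-2098 \right)} + 3510628 = \left(-2098 - 1744\right) + 3510628 = -3842 + 3510628 = 3506786$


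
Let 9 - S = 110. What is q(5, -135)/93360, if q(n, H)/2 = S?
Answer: -101/46680 ≈ -0.0021637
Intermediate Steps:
S = -101 (S = 9 - 1*110 = 9 - 110 = -101)
q(n, H) = -202 (q(n, H) = 2*(-101) = -202)
q(5, -135)/93360 = -202/93360 = -202*1/93360 = -101/46680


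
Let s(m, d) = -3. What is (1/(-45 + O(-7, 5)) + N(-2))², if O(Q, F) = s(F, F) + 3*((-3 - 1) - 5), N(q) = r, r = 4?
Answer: 89401/5625 ≈ 15.894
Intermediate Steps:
N(q) = 4
O(Q, F) = -30 (O(Q, F) = -3 + 3*((-3 - 1) - 5) = -3 + 3*(-4 - 5) = -3 + 3*(-9) = -3 - 27 = -30)
(1/(-45 + O(-7, 5)) + N(-2))² = (1/(-45 - 30) + 4)² = (1/(-75) + 4)² = (-1/75 + 4)² = (299/75)² = 89401/5625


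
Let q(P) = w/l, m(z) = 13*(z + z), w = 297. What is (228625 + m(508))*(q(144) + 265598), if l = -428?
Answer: 27490522740951/428 ≈ 6.4230e+10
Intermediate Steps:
m(z) = 26*z (m(z) = 13*(2*z) = 26*z)
q(P) = -297/428 (q(P) = 297/(-428) = 297*(-1/428) = -297/428)
(228625 + m(508))*(q(144) + 265598) = (228625 + 26*508)*(-297/428 + 265598) = (228625 + 13208)*(113675647/428) = 241833*(113675647/428) = 27490522740951/428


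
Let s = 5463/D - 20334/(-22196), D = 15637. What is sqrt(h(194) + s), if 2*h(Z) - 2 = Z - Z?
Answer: sqrt(68226882856031254)/173539426 ≈ 1.5051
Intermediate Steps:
h(Z) = 1 (h(Z) = 1 + (Z - Z)/2 = 1 + (1/2)*0 = 1 + 0 = 1)
s = 219609753/173539426 (s = 5463/15637 - 20334/(-22196) = 5463*(1/15637) - 20334*(-1/22196) = 5463/15637 + 10167/11098 = 219609753/173539426 ≈ 1.2655)
sqrt(h(194) + s) = sqrt(1 + 219609753/173539426) = sqrt(393149179/173539426) = sqrt(68226882856031254)/173539426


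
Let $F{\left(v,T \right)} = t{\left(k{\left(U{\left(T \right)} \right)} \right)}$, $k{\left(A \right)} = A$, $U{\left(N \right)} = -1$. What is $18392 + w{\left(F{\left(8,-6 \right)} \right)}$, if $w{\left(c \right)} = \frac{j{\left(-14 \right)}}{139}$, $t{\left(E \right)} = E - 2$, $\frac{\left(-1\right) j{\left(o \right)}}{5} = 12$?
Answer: $\frac{2556428}{139} \approx 18392.0$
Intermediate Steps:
$j{\left(o \right)} = -60$ ($j{\left(o \right)} = \left(-5\right) 12 = -60$)
$t{\left(E \right)} = -2 + E$
$F{\left(v,T \right)} = -3$ ($F{\left(v,T \right)} = -2 - 1 = -3$)
$w{\left(c \right)} = - \frac{60}{139}$
$18392 + w{\left(F{\left(8,-6 \right)} \right)} = 18392 - \frac{60}{139} = \frac{2556428}{139}$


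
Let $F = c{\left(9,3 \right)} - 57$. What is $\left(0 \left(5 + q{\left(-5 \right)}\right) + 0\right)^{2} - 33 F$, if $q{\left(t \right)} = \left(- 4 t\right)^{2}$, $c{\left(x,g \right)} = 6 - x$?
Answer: $1980$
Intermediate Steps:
$q{\left(t \right)} = 16 t^{2}$
$F = -60$ ($F = \left(6 - 9\right) - 57 = -3 - 57 = -60$)
$\left(0 \left(5 + q{\left(-5 \right)}\right) + 0\right)^{2} - 33 F = \left(0 \left(5 + 16 \left(-5\right)^{2}\right) + 0\right)^{2} - -1980 = \left(0 \left(5 + 16 \cdot 25\right) + 0\right)^{2} + 1980 = \left(0 \left(5 + 400\right) + 0\right)^{2} + 1980 = \left(0 \cdot 405 + 0\right)^{2} + 1980 = \left(0 + 0\right)^{2} + 1980 = 0^{2} + 1980 = 0 + 1980 = 1980$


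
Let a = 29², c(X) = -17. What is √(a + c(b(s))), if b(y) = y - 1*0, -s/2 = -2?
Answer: 2*√206 ≈ 28.705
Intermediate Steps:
s = 4 (s = -2*(-2) = 4)
b(y) = y (b(y) = y + 0 = y)
a = 841
√(a + c(b(s))) = √(841 - 17) = √824 = 2*√206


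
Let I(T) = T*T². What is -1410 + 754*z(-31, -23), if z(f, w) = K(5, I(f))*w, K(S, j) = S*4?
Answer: -348250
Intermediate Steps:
I(T) = T³
K(S, j) = 4*S
z(f, w) = 20*w (z(f, w) = (4*5)*w = 20*w)
-1410 + 754*z(-31, -23) = -1410 + 754*(20*(-23)) = -1410 + 754*(-460) = -1410 - 346840 = -348250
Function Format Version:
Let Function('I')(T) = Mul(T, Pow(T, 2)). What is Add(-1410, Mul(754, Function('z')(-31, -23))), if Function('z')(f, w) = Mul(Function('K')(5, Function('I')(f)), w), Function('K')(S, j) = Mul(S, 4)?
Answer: -348250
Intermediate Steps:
Function('I')(T) = Pow(T, 3)
Function('K')(S, j) = Mul(4, S)
Function('z')(f, w) = Mul(20, w) (Function('z')(f, w) = Mul(Mul(4, 5), w) = Mul(20, w))
Add(-1410, Mul(754, Function('z')(-31, -23))) = Add(-1410, Mul(754, Mul(20, -23))) = Add(-1410, Mul(754, -460)) = Add(-1410, -346840) = -348250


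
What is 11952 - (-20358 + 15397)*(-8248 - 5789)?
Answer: -69625605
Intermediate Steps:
11952 - (-20358 + 15397)*(-8248 - 5789) = 11952 - (-4961)*(-14037) = 11952 - 1*69637557 = 11952 - 69637557 = -69625605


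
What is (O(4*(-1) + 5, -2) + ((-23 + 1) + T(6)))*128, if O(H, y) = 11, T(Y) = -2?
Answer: -1664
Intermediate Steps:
(O(4*(-1) + 5, -2) + ((-23 + 1) + T(6)))*128 = (11 + ((-23 + 1) - 2))*128 = (11 + (-22 - 2))*128 = (11 - 24)*128 = -13*128 = -1664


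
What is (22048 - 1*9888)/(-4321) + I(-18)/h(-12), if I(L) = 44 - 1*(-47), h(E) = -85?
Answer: -1426811/367285 ≈ -3.8848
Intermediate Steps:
I(L) = 91 (I(L) = 44 + 47 = 91)
(22048 - 1*9888)/(-4321) + I(-18)/h(-12) = (22048 - 1*9888)/(-4321) + 91/(-85) = (22048 - 9888)*(-1/4321) + 91*(-1/85) = 12160*(-1/4321) - 91/85 = -12160/4321 - 91/85 = -1426811/367285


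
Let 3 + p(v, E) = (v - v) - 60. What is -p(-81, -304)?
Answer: 63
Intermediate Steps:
p(v, E) = -63 (p(v, E) = -3 + ((v - v) - 60) = -3 + (0 - 60) = -3 - 60 = -63)
-p(-81, -304) = -1*(-63) = 63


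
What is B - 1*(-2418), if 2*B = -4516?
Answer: 160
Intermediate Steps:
B = -2258 (B = (½)*(-4516) = -2258)
B - 1*(-2418) = -2258 - 1*(-2418) = -2258 + 2418 = 160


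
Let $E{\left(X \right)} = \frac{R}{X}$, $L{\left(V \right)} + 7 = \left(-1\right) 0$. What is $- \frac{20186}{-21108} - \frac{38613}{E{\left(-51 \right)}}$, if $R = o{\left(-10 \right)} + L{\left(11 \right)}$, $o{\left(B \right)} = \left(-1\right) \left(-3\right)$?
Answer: $- \frac{10391780665}{21108} \approx -4.9232 \cdot 10^{5}$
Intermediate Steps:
$o{\left(B \right)} = 3$
$L{\left(V \right)} = -7$ ($L{\left(V \right)} = -7 - 0 = -7 + 0 = -7$)
$R = -4$ ($R = 3 - 7 = -4$)
$E{\left(X \right)} = - \frac{4}{X}$
$- \frac{20186}{-21108} - \frac{38613}{E{\left(-51 \right)}} = - \frac{20186}{-21108} - \frac{38613}{\left(-4\right) \frac{1}{-51}} = \left(-20186\right) \left(- \frac{1}{21108}\right) - \frac{38613}{\left(-4\right) \left(- \frac{1}{51}\right)} = \frac{10093}{10554} - \frac{38613}{\frac{4}{51}} = \frac{10093}{10554} - \frac{1969263}{4} = - \frac{10391780665}{21108}$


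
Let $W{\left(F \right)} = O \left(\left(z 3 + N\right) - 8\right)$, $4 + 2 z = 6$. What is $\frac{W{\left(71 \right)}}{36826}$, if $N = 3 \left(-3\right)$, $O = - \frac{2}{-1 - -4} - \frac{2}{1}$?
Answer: $\frac{56}{55239} \approx 0.0010138$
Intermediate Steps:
$z = 1$ ($z = -2 + \frac{1}{2} \cdot 6 = -2 + 3 = 1$)
$O = - \frac{8}{3}$ ($O = - \frac{2}{-1 + 4} - 2 = - \frac{2}{3} - 2 = - \frac{8}{3} \approx -2.6667$)
$N = -9$
$W{\left(F \right)} = \frac{112}{3}$ ($W{\left(F \right)} = - \frac{8 \left(\left(1 \cdot 3 - 9\right) - 8\right)}{3} = - \frac{8 \left(\left(3 - 9\right) - 8\right)}{3} = - \frac{8 \left(-6 - 8\right)}{3} = \left(- \frac{8}{3}\right) \left(-14\right) = \frac{112}{3}$)
$\frac{W{\left(71 \right)}}{36826} = \frac{112}{3 \cdot 36826} = \frac{112}{3} \cdot \frac{1}{36826} = \frac{56}{55239}$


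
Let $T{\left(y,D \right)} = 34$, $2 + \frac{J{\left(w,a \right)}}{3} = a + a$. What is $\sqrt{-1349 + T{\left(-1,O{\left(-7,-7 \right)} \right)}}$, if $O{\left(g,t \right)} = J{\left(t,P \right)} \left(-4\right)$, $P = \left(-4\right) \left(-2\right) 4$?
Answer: $i \sqrt{1315} \approx 36.263 i$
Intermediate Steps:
$P = 32$ ($P = 8 \cdot 4 = 32$)
$J{\left(w,a \right)} = -6 + 6 a$ ($J{\left(w,a \right)} = -6 + 3 \left(a + a\right) = -6 + 3 \cdot 2 a = -6 + 6 a$)
$O{\left(g,t \right)} = -744$ ($O{\left(g,t \right)} = \left(-6 + 6 \cdot 32\right) \left(-4\right) = \left(-6 + 192\right) \left(-4\right) = 186 \left(-4\right) = -744$)
$\sqrt{-1349 + T{\left(-1,O{\left(-7,-7 \right)} \right)}} = \sqrt{-1349 + 34} = \sqrt{-1315} = i \sqrt{1315}$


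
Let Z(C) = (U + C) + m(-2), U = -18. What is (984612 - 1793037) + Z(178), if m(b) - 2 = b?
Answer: -808265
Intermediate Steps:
m(b) = 2 + b
Z(C) = -18 + C (Z(C) = (-18 + C) + (2 - 2) = (-18 + C) + 0 = -18 + C)
(984612 - 1793037) + Z(178) = (984612 - 1793037) + (-18 + 178) = -808425 + 160 = -808265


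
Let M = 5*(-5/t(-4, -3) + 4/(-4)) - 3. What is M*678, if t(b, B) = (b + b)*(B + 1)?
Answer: -51867/8 ≈ -6483.4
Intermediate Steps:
t(b, B) = 2*b*(1 + B) (t(b, B) = (2*b)*(1 + B) = 2*b*(1 + B))
M = -153/16 (M = 5*(-5*(-1/(8*(1 - 3))) + 4/(-4)) - 3 = 5*(-5/(2*(-4)*(-2)) + 4*(-1/4)) - 3 = 5*(-5/16 - 1) - 3 = 5*(-21/16) - 3 = -105/16 - 3 = -153/16 ≈ -9.5625)
M*678 = -153/16*678 = -51867/8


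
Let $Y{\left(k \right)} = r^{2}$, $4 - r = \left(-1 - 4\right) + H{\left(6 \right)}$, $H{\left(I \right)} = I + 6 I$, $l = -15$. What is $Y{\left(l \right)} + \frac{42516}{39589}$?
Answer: $\frac{43154937}{39589} \approx 1090.1$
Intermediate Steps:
$H{\left(I \right)} = 7 I$
$r = -33$ ($r = 4 - \left(\left(-1 - 4\right) + 7 \cdot 6\right) = 4 - \left(-5 + 42\right) = 4 - 37 = -33$)
$Y{\left(k \right)} = 1089$ ($Y{\left(k \right)} = \left(-33\right)^{2} = 1089$)
$Y{\left(l \right)} + \frac{42516}{39589} = 1089 + \frac{42516}{39589} = \frac{43154937}{39589}$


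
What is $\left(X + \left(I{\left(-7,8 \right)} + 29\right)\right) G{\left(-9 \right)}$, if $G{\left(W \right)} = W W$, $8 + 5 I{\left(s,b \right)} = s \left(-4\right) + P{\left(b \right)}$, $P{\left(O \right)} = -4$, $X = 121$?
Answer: $\frac{62046}{5} \approx 12409.0$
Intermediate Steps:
$I{\left(s,b \right)} = - \frac{12}{5} - \frac{4 s}{5}$ ($I{\left(s,b \right)} = - \frac{8}{5} + \frac{s \left(-4\right) - 4}{5} = - \frac{8}{5} + \frac{- 4 s - 4}{5} = - \frac{8}{5} + \frac{-4 - 4 s}{5} = - \frac{8}{5} - \left(\frac{4}{5} + \frac{4 s}{5}\right) = - \frac{12}{5} - \frac{4 s}{5}$)
$G{\left(W \right)} = W^{2}$
$\left(X + \left(I{\left(-7,8 \right)} + 29\right)\right) G{\left(-9 \right)} = \left(121 + \left(\left(- \frac{12}{5} - - \frac{28}{5}\right) + 29\right)\right) \left(-9\right)^{2} = \left(121 + \left(\left(- \frac{12}{5} + \frac{28}{5}\right) + 29\right)\right) 81 = \left(121 + \left(\frac{16}{5} + 29\right)\right) 81 = \left(121 + \frac{161}{5}\right) 81 = \frac{766}{5} \cdot 81 = \frac{62046}{5}$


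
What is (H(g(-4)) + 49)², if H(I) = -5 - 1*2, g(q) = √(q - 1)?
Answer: 1764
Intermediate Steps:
g(q) = √(-1 + q)
H(I) = -7 (H(I) = -5 - 2 = -7)
(H(g(-4)) + 49)² = (-7 + 49)² = 42² = 1764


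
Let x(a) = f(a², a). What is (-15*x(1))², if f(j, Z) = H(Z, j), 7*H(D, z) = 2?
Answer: 900/49 ≈ 18.367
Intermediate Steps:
H(D, z) = 2/7 (H(D, z) = (⅐)*2 = 2/7)
f(j, Z) = 2/7
x(a) = 2/7
(-15*x(1))² = (-15*2/7)² = (-30/7)² = 900/49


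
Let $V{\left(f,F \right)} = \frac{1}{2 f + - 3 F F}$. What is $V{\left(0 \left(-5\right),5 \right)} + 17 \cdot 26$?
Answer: $\frac{33149}{75} \approx 441.99$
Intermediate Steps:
$V{\left(f,F \right)} = \frac{1}{- 3 F^{2} + 2 f}$ ($V{\left(f,F \right)} = \frac{1}{2 f - 3 F^{2}} = \frac{1}{- 3 F^{2} + 2 f}$)
$V{\left(0 \left(-5\right),5 \right)} + 17 \cdot 26 = \frac{1}{- 3 \cdot 5^{2} + 2 \cdot 0 \left(-5\right)} + 17 \cdot 26 = \frac{1}{\left(-3\right) 25 + 2 \cdot 0} + 442 = \frac{1}{-75 + 0} + 442 = \frac{1}{-75} + 442 = - \frac{1}{75} + 442 = \frac{33149}{75}$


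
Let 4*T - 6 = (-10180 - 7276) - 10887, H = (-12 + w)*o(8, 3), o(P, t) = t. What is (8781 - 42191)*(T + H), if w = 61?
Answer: 463547045/2 ≈ 2.3177e+8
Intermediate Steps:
H = 147 (H = (-12 + 61)*3 = 49*3 = 147)
T = -28337/4 (T = 3/2 + ((-10180 - 7276) - 10887)/4 = 3/2 + (-17456 - 10887)/4 = 3/2 + (¼)*(-28343) = 3/2 - 28343/4 = -28337/4 ≈ -7084.3)
(8781 - 42191)*(T + H) = (8781 - 42191)*(-28337/4 + 147) = -33410*(-27749/4) = 463547045/2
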